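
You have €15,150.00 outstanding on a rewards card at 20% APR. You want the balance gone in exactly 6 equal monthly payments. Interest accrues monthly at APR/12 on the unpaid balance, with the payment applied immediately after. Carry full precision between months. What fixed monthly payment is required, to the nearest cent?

Monthly rate r = 20%/12 = 1.66667% = 0.0166667.
Level-payment amortization: P = B₀·r / (1 − (1+r)^(−n)) = 15150.00·0.0166667 / (1 − 1.01667^(−6)).
Denominator 1 − (1+r)^(−6) = 0.0944165182.
P = 252.5 / 0.0944165182 ≈ 2674.32.

€2,674.32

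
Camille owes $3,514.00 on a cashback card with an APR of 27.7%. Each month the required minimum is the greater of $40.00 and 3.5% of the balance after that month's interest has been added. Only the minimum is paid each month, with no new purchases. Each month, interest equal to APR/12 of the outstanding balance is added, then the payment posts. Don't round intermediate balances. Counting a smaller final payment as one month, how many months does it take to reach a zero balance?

Monthly rate r = 27.7%/12 = 2.30833% = 0.0230833.
While 3.5% of the post-interest balance exceeds $40.00, each month B ← (B·(1+r))·(1 − 0.035), i.e. B shrinks by the factor (1+r)·0.965 = 0.98728.
This holds for months 1–90. Entering month 91 the balance is $1,109.82; 3.5% of the post-interest balance is now below $40.00, so the flat $40.00 minimum applies from here.
From month 91 a fixed $40.00 at rate r clears $1,109.82 in 45 more payments. Total: 90 + 45 = 135 months.

135 months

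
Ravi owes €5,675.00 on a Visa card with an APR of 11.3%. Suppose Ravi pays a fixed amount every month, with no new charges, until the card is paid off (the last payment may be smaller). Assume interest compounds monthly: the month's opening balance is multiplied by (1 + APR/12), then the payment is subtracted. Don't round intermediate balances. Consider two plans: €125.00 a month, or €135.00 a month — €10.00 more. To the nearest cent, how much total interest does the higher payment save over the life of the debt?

Monthly rate r = 11.3%/12 = 0.941667% = 0.00941667.
At €125.00/mo: n = ⌈−ln(1 − rB₀/P)/ln(1+r)⌉ = 60 payments (last €64.00); total interest = total paid − €5,675.00 = €1,764.00.
At €135.00/mo: 54 payments (last €103.57); total interest €1,583.57.
Interest saved = €1,764.00 − €1,583.57 = €180.43.

€180.43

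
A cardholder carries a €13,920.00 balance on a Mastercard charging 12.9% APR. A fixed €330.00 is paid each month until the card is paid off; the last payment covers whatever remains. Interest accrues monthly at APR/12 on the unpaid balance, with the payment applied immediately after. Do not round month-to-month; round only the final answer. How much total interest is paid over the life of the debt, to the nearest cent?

€4,725.57

Monthly rate r = 12.9%/12 = 1.075% = 0.01075.
Payoff takes n = ⌈−ln(1 − rB₀/P)/ln(1+r)⌉ = ⌈56.500⌉ = 57 payments; the last is €165.57.
Total paid = 56·€330.00 + €165.57 = €18,645.57.
Total interest = total paid − principal = €18,645.57 − €13,920.00 = €4,725.57.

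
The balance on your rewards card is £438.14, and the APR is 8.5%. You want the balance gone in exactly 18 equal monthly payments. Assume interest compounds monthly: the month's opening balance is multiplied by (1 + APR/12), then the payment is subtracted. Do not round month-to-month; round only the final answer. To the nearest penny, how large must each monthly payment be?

£26.01

Monthly rate r = 8.5%/12 = 0.708333% = 0.00708333.
Level-payment amortization: P = B₀·r / (1 − (1+r)^(−n)) = 438.14·0.00708333 / (1 − 1.00708^(−18)).
Denominator 1 − (1+r)^(−18) = 0.119310855.
P = 3.10349 / 0.119310855 ≈ 26.01.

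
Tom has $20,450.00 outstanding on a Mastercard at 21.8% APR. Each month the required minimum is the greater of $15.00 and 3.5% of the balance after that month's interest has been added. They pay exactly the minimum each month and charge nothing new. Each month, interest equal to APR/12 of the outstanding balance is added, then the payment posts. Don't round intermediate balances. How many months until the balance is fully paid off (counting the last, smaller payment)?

Monthly rate r = 21.8%/12 = 1.81667% = 0.0181667.
While 3.5% of the post-interest balance exceeds $15.00, each month B ← (B·(1+r))·(1 − 0.035), i.e. B shrinks by the factor (1+r)·0.965 = 0.98253.
This holds for months 1–221. Entering month 222 the balance is $416.10; 3.5% of the post-interest balance is now below $15.00, so the flat $15.00 minimum applies from here.
From month 222 a fixed $15.00 at rate r clears $416.10 in 39 more payments. Total: 221 + 39 = 260 months.

260 months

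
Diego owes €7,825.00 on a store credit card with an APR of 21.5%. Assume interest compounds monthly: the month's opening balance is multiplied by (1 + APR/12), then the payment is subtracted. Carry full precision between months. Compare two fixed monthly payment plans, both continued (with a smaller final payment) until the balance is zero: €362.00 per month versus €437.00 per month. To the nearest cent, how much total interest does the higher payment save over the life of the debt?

Monthly rate r = 21.5%/12 = 1.79167% = 0.0179167.
At €362.00/mo: n = ⌈−ln(1 − rB₀/P)/ln(1+r)⌉ = 28 payments (last €212.61); total interest = total paid − €7,825.00 = €2,161.61.
At €437.00/mo: 22 payments (last €343.91); total interest €1,695.91.
Interest saved = €2,161.61 − €1,695.91 = €465.70.

€465.70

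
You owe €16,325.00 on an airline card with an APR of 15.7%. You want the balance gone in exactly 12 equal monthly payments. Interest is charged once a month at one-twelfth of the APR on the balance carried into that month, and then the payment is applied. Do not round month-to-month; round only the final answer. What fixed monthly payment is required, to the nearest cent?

Monthly rate r = 15.7%/12 = 1.30833% = 0.0130833.
Level-payment amortization: P = B₀·r / (1 − (1+r)^(−n)) = 16325.00·0.0130833 / (1 − 1.01308^(−12)).
Denominator 1 − (1+r)^(−12) = 0.144425263.
P = 213.585 / 0.144425263 ≈ 1478.86.

€1,478.86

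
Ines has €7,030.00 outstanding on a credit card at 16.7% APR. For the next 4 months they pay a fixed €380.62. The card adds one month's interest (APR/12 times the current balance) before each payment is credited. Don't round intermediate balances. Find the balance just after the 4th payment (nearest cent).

Monthly rate r = 16.7%/12 = 1.39167% = 0.0139167.
Each month: B ← B·(1+r) − €380.62.
Month 1: interest €97.83; balance after payment €6,747.21.
Month 2: interest €93.90; balance after payment €6,460.49.
Month 3: interest €89.91; balance after payment €6,169.78.
Month 4: interest €85.86; balance after payment €5,875.02.

€5,875.02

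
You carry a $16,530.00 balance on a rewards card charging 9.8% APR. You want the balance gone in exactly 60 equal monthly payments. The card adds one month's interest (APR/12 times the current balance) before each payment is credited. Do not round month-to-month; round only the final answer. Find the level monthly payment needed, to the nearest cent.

$349.59

Monthly rate r = 9.8%/12 = 0.816667% = 0.00816667.
Level-payment amortization: P = B₀·r / (1 − (1+r)^(−n)) = 16530.00·0.00816667 / (1 − 1.00817^(−60)).
Denominator 1 − (1+r)^(−60) = 0.386153262.
P = 134.995 / 0.386153262 ≈ 349.59.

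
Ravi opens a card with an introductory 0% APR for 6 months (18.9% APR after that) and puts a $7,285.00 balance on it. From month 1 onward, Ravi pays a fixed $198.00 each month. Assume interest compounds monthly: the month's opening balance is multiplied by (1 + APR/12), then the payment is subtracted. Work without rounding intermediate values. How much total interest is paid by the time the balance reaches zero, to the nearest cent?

Promo months 1–6 at r₀ = 0%/12 = 0; months 7+ at r₁ = 18.9%/12 = 0.01575.
After month 6 (no interest yet): B = $7,285.00 − 6·$198.00 = $6,097.00.
Then at r₁ with $198.00/mo: n₂ = −ln(1 − r₁·B/P)/ln(1+r₁) ≈ 42.46 → 43 more payments.
Total paid = 48·$198.00 + $91.88 = $9,595.88; interest = $9,595.88 − $7,285.00 = $2,310.88.

$2,310.88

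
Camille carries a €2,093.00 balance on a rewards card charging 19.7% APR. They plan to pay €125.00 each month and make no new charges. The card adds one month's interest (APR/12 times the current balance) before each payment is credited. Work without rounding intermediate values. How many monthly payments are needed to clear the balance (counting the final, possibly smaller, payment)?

Monthly rate r = 19.7%/12 = 1.64167% = 0.0164167.
Recurrence: B ← B·(1+r) − €125.00.
Month 1: interest €34.36; balance after payment €2,002.36.
Month 2: interest €32.87; balance after payment €1,910.23.
Closed form: n = −ln(1 − rB₀/P)/ln(1+r) = −ln(0.72512)/ln(1.01642) ≈ 19.739, so the balance reaches zero during payment 20.

20 payments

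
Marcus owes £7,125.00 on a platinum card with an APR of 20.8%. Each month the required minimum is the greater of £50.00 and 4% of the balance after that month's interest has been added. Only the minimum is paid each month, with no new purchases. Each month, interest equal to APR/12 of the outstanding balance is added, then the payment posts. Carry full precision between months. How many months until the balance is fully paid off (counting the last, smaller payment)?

Monthly rate r = 20.8%/12 = 1.73333% = 0.0173333.
While 4% of the post-interest balance exceeds £50.00, each month B ← (B·(1+r))·(1 − 0.04), i.e. B shrinks by the factor (1+r)·0.96 = 0.97664.
This holds for months 1–75. Entering month 76 the balance is £1,210.24; 4% of the post-interest balance is now below £50.00, so the flat £50.00 minimum applies from here.
From month 76 a fixed £50.00 at rate r clears £1,210.24 in 32 more payments. Total: 75 + 32 = 107 months.

107 months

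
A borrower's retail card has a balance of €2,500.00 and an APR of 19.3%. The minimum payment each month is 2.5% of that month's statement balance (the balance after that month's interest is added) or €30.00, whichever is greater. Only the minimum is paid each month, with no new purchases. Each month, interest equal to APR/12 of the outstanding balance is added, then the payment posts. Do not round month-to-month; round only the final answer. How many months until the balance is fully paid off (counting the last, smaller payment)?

143 months

Monthly rate r = 19.3%/12 = 1.60833% = 0.0160833.
While 2.5% of the post-interest balance exceeds €30.00, each month B ← (B·(1+r))·(1 − 0.025), i.e. B shrinks by the factor (1+r)·0.975 = 0.99068.
This holds for months 1–81. Entering month 82 the balance is €1,171.09; 2.5% of the post-interest balance is now below €30.00, so the flat €30.00 minimum applies from here.
From month 82 a fixed €30.00 at rate r clears €1,171.09 in 62 more payments. Total: 81 + 62 = 143 months.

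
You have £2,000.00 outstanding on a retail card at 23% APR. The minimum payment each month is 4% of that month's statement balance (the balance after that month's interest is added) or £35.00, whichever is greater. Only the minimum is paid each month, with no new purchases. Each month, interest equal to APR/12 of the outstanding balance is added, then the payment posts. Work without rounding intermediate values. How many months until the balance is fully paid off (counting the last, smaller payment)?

73 months

Monthly rate r = 23%/12 = 1.91667% = 0.0191667.
While 4% of the post-interest balance exceeds £35.00, each month B ← (B·(1+r))·(1 − 0.04), i.e. B shrinks by the factor (1+r)·0.96 = 0.9784.
This holds for months 1–39. Entering month 40 the balance is £853.44; 4% of the post-interest balance is now below £35.00, so the flat £35.00 minimum applies from here.
From month 40 a fixed £35.00 at rate r clears £853.44 in 34 more payments. Total: 39 + 34 = 73 months.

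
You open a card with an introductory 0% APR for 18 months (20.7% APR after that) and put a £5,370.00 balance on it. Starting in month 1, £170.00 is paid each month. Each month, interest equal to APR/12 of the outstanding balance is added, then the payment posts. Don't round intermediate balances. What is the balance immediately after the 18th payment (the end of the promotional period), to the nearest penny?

£2,310.00

Promo months 1–18 at r₀ = 0%/12 = 0; months 19+ at r₁ = 20.7%/12 = 0.01725.
After month 18 (no interest yet): B = £5,370.00 − 18·£170.00 = £2,310.00.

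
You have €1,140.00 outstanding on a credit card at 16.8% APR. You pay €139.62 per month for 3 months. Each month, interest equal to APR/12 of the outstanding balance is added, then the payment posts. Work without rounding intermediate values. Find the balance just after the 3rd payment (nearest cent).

€763.80

Monthly rate r = 16.8%/12 = 1.4% = 0.014.
Each month: B ← B·(1+r) − €139.62.
Month 1: interest €15.96; balance after payment €1,016.34.
Month 2: interest €14.23; balance after payment €890.95.
Month 3: interest €12.47; balance after payment €763.80.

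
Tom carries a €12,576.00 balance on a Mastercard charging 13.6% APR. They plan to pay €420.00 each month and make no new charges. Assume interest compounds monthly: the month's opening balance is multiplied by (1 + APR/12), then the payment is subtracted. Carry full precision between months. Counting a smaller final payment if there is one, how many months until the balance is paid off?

Monthly rate r = 13.6%/12 = 1.13333% = 0.0113333.
Recurrence: B ← B·(1+r) − €420.00.
Month 1: interest €142.53; balance after payment €12,298.53.
Month 2: interest €139.38; balance after payment €12,017.91.
Closed form: n = −ln(1 − rB₀/P)/ln(1+r) = −ln(0.66065)/ln(1.01133) ≈ 36.783, so the balance reaches zero during payment 37.

37 months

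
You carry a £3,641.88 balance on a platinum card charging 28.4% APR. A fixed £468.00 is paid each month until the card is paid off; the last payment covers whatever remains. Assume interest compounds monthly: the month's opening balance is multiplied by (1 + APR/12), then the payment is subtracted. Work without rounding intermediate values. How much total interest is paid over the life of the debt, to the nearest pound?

Monthly rate r = 28.4%/12 = 2.36667% = 0.0236667.
Payoff takes n = ⌈−ln(1 − rB₀/P)/ln(1+r)⌉ = ⌈8.702⌉ = 9 payments; the last is £329.68.
Total paid = 8·£468.00 + £329.68 = £4,073.68.
Total interest = total paid − principal = £4,073.68 − £3,641.88 = £431.80.

£432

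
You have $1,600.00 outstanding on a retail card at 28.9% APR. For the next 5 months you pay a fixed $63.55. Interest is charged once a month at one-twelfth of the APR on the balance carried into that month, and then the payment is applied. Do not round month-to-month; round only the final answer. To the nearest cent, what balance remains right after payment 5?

$1,468.74

Monthly rate r = 28.9%/12 = 2.40833% = 0.0240833.
Each month: B ← B·(1+r) − $63.55.
Month 1: interest $38.53; balance after payment $1,574.98.
Month 2: interest $37.93; balance after payment $1,549.36.
Month 3: interest $37.31; balance after payment $1,523.13.
Month 4: interest $36.68; balance after payment $1,496.26.
Month 5: interest $36.03; balance after payment $1,468.74.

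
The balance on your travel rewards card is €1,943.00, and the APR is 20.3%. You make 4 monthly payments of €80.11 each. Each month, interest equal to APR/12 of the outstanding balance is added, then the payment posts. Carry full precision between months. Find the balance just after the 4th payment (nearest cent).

€1,749.19

Monthly rate r = 20.3%/12 = 1.69167% = 0.0169167.
Each month: B ← B·(1+r) − €80.11.
Month 1: interest €32.87; balance after payment €1,895.76.
Month 2: interest €32.07; balance after payment €1,847.72.
Month 3: interest €31.26; balance after payment €1,798.87.
Month 4: interest €30.43; balance after payment €1,749.19.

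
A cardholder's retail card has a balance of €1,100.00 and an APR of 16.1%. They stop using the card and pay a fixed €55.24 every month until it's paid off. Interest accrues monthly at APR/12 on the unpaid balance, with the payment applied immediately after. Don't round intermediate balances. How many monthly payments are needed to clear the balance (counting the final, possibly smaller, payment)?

Monthly rate r = 16.1%/12 = 1.34167% = 0.0134167.
Recurrence: B ← B·(1+r) − €55.24.
Month 1: interest €14.76; balance after payment €1,059.52.
Month 2: interest €14.22; balance after payment €1,018.49.
Closed form: n = −ln(1 − rB₀/P)/ln(1+r) = −ln(0.73283)/ln(1.01342) ≈ 23.323, so the balance reaches zero during payment 24.

24 months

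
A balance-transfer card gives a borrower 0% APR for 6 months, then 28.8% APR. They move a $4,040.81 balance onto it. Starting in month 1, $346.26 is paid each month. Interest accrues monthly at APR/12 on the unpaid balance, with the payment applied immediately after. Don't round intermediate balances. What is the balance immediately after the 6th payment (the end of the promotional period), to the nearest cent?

$1,963.25

Promo months 1–6 at r₀ = 0%/12 = 0; months 7+ at r₁ = 28.8%/12 = 0.024.
After month 6 (no interest yet): B = $4,040.81 − 6·$346.26 = $1,963.25.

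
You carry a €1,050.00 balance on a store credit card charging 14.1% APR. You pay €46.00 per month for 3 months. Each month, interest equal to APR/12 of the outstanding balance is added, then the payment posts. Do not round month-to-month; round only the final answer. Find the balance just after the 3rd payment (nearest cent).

€947.82

Monthly rate r = 14.1%/12 = 1.175% = 0.01175.
Each month: B ← B·(1+r) − €46.00.
Month 1: interest €12.34; balance after payment €1,016.34.
Month 2: interest €11.94; balance after payment €982.28.
Month 3: interest €11.54; balance after payment €947.82.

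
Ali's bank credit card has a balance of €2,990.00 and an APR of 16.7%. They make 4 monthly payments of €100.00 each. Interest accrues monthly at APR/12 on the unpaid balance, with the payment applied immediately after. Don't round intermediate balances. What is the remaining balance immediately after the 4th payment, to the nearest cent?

Monthly rate r = 16.7%/12 = 1.39167% = 0.0139167.
Each month: B ← B·(1+r) − €100.00.
Month 1: interest €41.61; balance after payment €2,931.61.
Month 2: interest €40.80; balance after payment €2,872.41.
Month 3: interest €39.97; balance after payment €2,812.38.
Month 4: interest €39.14; balance after payment €2,751.52.

€2,751.52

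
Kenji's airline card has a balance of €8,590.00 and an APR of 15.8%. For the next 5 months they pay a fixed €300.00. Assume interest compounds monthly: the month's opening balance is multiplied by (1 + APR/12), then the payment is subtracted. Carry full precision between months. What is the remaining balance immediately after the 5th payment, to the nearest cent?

Monthly rate r = 15.8%/12 = 1.31667% = 0.0131667.
Each month: B ← B·(1+r) − €300.00.
Month 1: interest €113.10; balance after payment €8,403.10.
Month 2: interest €110.64; balance after payment €8,213.74.
Month 3: interest €108.15; balance after payment €8,021.89.
Month 4: interest €105.62; balance after payment €7,827.51.
Month 5: interest €103.06; balance after payment €7,630.57.

€7,630.57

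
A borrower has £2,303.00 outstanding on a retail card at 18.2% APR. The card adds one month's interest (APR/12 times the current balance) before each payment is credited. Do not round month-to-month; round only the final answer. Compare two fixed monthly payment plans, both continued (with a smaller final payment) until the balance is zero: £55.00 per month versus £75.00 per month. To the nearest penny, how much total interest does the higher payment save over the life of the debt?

£559.94

Monthly rate r = 18.2%/12 = 1.51667% = 0.0151667.
At £55.00/mo: n = ⌈−ln(1 − rB₀/P)/ln(1+r)⌉ = 67 payments (last £53.23); total interest = total paid − £2,303.00 = £1,380.23.
At £75.00/mo: 42 payments (last £48.29); total interest £820.29.
Interest saved = £1,380.23 − £820.29 = £559.94.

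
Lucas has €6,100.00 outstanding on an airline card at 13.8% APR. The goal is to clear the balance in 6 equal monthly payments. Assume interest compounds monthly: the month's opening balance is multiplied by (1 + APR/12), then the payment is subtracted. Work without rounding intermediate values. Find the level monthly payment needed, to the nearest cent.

€1,057.98

Monthly rate r = 13.8%/12 = 1.15% = 0.0115.
Level-payment amortization: P = B₀·r / (1 − (1+r)^(−n)) = 6100.00·0.0115 / (1 − 1.0115^(−6)).
Denominator 1 − (1+r)^(−6) = 0.0663057649.
P = 70.15 / 0.0663057649 ≈ 1057.98.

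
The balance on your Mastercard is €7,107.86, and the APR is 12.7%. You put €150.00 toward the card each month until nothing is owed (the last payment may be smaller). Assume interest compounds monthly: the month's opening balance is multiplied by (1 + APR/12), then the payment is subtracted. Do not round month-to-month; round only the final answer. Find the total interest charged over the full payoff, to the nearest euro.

€2,811

Monthly rate r = 12.7%/12 = 1.05833% = 0.0105833.
Payoff takes n = ⌈−ln(1 − rB₀/P)/ln(1+r)⌉ = ⌈66.125⌉ = 67 payments; the last is €18.90.
Total paid = 66·€150.00 + €18.90 = €9,918.90.
Total interest = total paid − principal = €9,918.90 − €7,107.86 = €2,811.04.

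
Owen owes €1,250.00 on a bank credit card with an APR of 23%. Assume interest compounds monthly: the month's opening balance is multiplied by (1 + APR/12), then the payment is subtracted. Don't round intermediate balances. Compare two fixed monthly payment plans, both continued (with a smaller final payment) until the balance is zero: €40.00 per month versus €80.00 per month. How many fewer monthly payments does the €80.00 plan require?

30 fewer payments

Monthly rate r = 23%/12 = 1.91667% = 0.0191667.
At €40.00/mo: n = ⌈−ln(1 − rB₀/P)/ln(1+r)⌉ = 49 payments (last €5.09); total interest = total paid − €1,250.00 = €675.09.
At €80.00/mo: 19 payments (last €59.96); total interest €249.96.
Payments saved = 49 − 19 = 30.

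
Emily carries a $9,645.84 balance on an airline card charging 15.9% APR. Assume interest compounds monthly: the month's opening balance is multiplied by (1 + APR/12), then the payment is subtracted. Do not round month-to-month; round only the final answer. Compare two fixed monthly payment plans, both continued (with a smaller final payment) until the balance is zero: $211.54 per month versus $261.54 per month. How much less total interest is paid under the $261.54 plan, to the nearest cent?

Monthly rate r = 15.9%/12 = 1.325% = 0.01325.
At $211.54/mo: n = ⌈−ln(1 − rB₀/P)/ln(1+r)⌉ = 71 payments (last $86.74); total interest = total paid − $9,645.84 = $5,248.70.
At $261.54/mo: 51 payments (last $250.33); total interest $3,681.49.
Interest saved = $5,248.70 − $3,681.49 = $1,567.21.

$1,567.21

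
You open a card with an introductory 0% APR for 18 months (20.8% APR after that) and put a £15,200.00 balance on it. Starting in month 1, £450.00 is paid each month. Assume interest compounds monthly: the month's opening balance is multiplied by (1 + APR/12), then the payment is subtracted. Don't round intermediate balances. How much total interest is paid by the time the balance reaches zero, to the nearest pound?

Promo months 1–18 at r₀ = 0%/12 = 0; months 19+ at r₁ = 20.8%/12 = 0.0173333.
After month 18 (no interest yet): B = £15,200.00 − 18·£450.00 = £7,100.00.
Then at r₁ with £450.00/mo: n₂ = −ln(1 − r₁·B/P)/ln(1+r₁) ≈ 18.59 → 19 more payments.
Total paid = 36·£450.00 + £267.10 = £16,467.10; interest = £16,467.10 − £15,200.00 = £1,267.10.

£1,267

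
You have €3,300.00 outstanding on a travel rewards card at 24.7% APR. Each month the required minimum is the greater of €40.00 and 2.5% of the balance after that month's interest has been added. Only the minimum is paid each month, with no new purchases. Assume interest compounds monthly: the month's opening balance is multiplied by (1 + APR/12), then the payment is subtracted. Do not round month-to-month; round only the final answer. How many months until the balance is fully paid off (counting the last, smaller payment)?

Monthly rate r = 24.7%/12 = 2.05833% = 0.0205833.
While 2.5% of the post-interest balance exceeds €40.00, each month B ← (B·(1+r))·(1 − 0.025), i.e. B shrinks by the factor (1+r)·0.975 = 0.99507.
This holds for months 1–151. Entering month 152 the balance is €1,564.34; 2.5% of the post-interest balance is now below €40.00, so the flat €40.00 minimum applies from here.
From month 152 a fixed €40.00 at rate r clears €1,564.34 in 81 more payments. Total: 151 + 81 = 232 months.

232 months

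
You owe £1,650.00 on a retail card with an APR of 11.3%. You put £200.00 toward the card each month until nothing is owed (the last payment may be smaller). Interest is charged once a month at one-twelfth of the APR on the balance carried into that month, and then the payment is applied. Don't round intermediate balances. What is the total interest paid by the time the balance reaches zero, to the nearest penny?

Monthly rate r = 11.3%/12 = 0.941667% = 0.00941667.
Payoff takes n = ⌈−ln(1 − rB₀/P)/ln(1+r)⌉ = ⌈8.628⌉ = 9 payments; the last is £125.91.
Total paid = 8·£200.00 + £125.91 = £1,725.91.
Total interest = total paid − principal = £1,725.91 − £1,650.00 = £75.91.

£75.91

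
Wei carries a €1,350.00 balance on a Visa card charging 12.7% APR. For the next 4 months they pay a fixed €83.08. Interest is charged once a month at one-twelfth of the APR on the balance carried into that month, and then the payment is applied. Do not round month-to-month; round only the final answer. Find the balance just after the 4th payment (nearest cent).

Monthly rate r = 12.7%/12 = 1.05833% = 0.0105833.
Each month: B ← B·(1+r) − €83.08.
Month 1: interest €14.29; balance after payment €1,281.21.
Month 2: interest €13.56; balance after payment €1,211.69.
Month 3: interest €12.82; balance after payment €1,141.43.
Month 4: interest €12.08; balance after payment €1,070.43.

€1,070.43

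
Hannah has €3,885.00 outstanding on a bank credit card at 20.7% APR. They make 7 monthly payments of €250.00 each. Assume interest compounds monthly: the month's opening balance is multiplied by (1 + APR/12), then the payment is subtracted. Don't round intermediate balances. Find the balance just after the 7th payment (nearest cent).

€2,535.89

Monthly rate r = 20.7%/12 = 1.725% = 0.01725.
Each month: B ← B·(1+r) − €250.00.
Month 1: interest €67.02; balance after payment €3,702.02.
Month 2: interest €63.86; balance after payment €3,515.88.
Month 3: interest €60.65; balance after payment €3,326.52.
Month 4: interest €57.38; balance after payment €3,133.91.
Month 5: interest €54.06; balance after payment €2,937.97.
Month 6: interest €50.68; balance after payment €2,738.65.
Month 7: interest €47.24; balance after payment €2,535.89.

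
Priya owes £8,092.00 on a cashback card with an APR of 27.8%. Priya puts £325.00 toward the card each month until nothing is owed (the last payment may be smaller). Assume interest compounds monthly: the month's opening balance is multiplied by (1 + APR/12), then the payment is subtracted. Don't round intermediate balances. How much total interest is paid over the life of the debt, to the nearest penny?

Monthly rate r = 27.8%/12 = 2.31667% = 0.0231667.
Payoff takes n = ⌈−ln(1 − rB₀/P)/ln(1+r)⌉ = ⌈37.548⌉ = 38 payments; the last is £179.10.
Total paid = 37·£325.00 + £179.10 = £12,204.10.
Total interest = total paid − principal = £12,204.10 − £8,092.00 = £4,112.10.

£4,112.10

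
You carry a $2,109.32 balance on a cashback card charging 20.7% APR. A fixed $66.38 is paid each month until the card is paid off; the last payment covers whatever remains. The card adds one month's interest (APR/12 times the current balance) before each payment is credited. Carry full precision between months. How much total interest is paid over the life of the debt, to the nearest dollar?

Monthly rate r = 20.7%/12 = 1.725% = 0.01725.
Payoff takes n = ⌈−ln(1 − rB₀/P)/ln(1+r)⌉ = ⌈46.448⌉ = 47 payments; the last is $29.86.
Total paid = 46·$66.38 + $29.86 = $3,083.34.
Total interest = total paid − principal = $3,083.34 − $2,109.32 = $974.02.

$974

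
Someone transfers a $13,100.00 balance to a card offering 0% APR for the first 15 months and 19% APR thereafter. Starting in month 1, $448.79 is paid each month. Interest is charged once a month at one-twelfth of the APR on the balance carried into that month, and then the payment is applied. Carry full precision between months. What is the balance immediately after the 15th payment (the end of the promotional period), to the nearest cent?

$6,368.15

Promo months 1–15 at r₀ = 0%/12 = 0; months 16+ at r₁ = 19%/12 = 0.0158333.
After month 15 (no interest yet): B = $13,100.00 − 15·$448.79 = $6,368.15.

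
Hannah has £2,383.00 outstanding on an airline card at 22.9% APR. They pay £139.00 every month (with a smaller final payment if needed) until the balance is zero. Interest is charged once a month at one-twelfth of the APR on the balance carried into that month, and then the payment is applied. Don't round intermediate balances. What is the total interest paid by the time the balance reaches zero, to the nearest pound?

Monthly rate r = 22.9%/12 = 1.90833% = 0.0190833.
Payoff takes n = ⌈−ln(1 − rB₀/P)/ln(1+r)⌉ = ⌈20.962⌉ = 21 payments; the last is £133.73.
Total paid = 20·£139.00 + £133.73 = £2,913.73.
Total interest = total paid − principal = £2,913.73 − £2,383.00 = £530.73.

£531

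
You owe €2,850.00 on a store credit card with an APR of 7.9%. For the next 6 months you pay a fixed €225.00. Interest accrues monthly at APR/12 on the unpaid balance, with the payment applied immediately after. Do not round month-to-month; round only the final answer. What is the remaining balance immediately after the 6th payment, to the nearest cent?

€1,592.03

Monthly rate r = 7.9%/12 = 0.658333% = 0.00658333.
Each month: B ← B·(1+r) − €225.00.
Month 1: interest €18.76; balance after payment €2,643.76.
Month 2: interest €17.40; balance after payment €2,436.17.
Month 3: interest €16.04; balance after payment €2,227.21.
Month 4: interest €14.66; balance after payment €2,016.87.
Month 5: interest €13.28; balance after payment €1,805.15.
Month 6: interest €11.88; balance after payment €1,592.03.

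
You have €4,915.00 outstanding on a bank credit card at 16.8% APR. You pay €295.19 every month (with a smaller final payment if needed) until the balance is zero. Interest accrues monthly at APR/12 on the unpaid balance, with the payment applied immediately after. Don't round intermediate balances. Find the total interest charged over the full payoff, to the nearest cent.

Monthly rate r = 16.8%/12 = 1.4% = 0.014.
Payoff takes n = ⌈−ln(1 − rB₀/P)/ln(1+r)⌉ = ⌈19.090⌉ = 20 payments; the last is €26.69.
Total paid = 19·€295.19 + €26.69 = €5,635.30.
Total interest = total paid − principal = €5,635.30 − €4,915.00 = €720.30.

€720.30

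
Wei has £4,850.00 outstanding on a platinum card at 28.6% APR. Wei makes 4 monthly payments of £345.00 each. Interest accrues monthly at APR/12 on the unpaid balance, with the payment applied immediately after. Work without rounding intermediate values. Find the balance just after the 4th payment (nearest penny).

Monthly rate r = 28.6%/12 = 2.38333% = 0.0238333.
Each month: B ← B·(1+r) − £345.00.
Month 1: interest £115.59; balance after payment £4,620.59.
Month 2: interest £110.12; balance after payment £4,385.72.
Month 3: interest £104.53; balance after payment £4,145.24.
Month 4: interest £98.79; balance after payment £3,899.04.

£3,899.04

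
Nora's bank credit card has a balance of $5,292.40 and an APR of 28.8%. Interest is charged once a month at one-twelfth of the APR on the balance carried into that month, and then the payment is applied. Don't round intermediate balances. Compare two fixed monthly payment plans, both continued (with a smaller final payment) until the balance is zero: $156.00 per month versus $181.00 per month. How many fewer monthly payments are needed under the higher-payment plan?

19 fewer payments

Monthly rate r = 28.8%/12 = 2.4% = 0.024.
At $156.00/mo: n = ⌈−ln(1 − rB₀/P)/ln(1+r)⌉ = 71 payments (last $151.41); total interest = total paid − $5,292.40 = $5,779.01.
At $181.00/mo: 52 payments (last $2.29); total interest $3,940.89.
Payments saved = 71 − 52 = 19.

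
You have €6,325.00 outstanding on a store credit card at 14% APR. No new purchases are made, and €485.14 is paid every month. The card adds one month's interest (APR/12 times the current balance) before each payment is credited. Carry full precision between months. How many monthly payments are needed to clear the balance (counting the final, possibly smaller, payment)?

Monthly rate r = 14%/12 = 1.16667% = 0.0116667.
Recurrence: B ← B·(1+r) − €485.14.
Month 1: interest €73.79; balance after payment €5,913.65.
Month 2: interest €68.99; balance after payment €5,497.50.
Closed form: n = −ln(1 − rB₀/P)/ln(1+r) = −ln(0.8479)/ln(1.01167) ≈ 14.225, so the balance reaches zero during payment 15.

15 months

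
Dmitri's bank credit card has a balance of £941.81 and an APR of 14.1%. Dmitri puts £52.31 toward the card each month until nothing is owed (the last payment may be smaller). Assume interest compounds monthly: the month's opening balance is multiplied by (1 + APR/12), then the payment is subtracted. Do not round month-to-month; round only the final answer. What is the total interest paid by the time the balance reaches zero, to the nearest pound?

£123

Monthly rate r = 14.1%/12 = 1.175% = 0.01175.
Payoff takes n = ⌈−ln(1 − rB₀/P)/ln(1+r)⌉ = ⌈20.347⌉ = 21 payments; the last is £18.24.
Total paid = 20·£52.31 + £18.24 = £1,064.44.
Total interest = total paid − principal = £1,064.44 − £941.81 = £122.63.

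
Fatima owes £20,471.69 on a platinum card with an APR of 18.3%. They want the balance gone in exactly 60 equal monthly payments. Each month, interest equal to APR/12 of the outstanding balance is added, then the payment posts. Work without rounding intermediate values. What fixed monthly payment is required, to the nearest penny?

Monthly rate r = 18.3%/12 = 1.525% = 0.01525.
Level-payment amortization: P = B₀·r / (1 − (1+r)^(−n)) = 20471.69·0.01525 / (1 − 1.01525^(−60)).
Denominator 1 − (1+r)^(−60) = 0.596707533.
P = 312.193 / 0.596707533 ≈ 523.19.

£523.19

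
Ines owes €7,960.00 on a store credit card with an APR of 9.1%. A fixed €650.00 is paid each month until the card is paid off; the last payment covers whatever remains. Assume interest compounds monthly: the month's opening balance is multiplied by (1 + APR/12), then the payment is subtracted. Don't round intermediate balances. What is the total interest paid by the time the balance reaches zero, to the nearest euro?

€426

Monthly rate r = 9.1%/12 = 0.758333% = 0.00758333.
Payoff takes n = ⌈−ln(1 − rB₀/P)/ln(1+r)⌉ = ⌈12.901⌉ = 13 payments; the last is €586.07.
Total paid = 12·€650.00 + €586.07 = €8,386.07.
Total interest = total paid − principal = €8,386.07 − €7,960.00 = €426.07.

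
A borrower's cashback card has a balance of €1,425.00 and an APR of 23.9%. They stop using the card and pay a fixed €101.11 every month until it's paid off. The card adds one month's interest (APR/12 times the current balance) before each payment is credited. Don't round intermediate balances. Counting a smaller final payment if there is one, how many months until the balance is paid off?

Monthly rate r = 23.9%/12 = 1.99167% = 0.0199167.
Recurrence: B ← B·(1+r) − €101.11.
Month 1: interest €28.38; balance after payment €1,352.27.
Month 2: interest €26.93; balance after payment €1,278.09.
Closed form: n = −ln(1 − rB₀/P)/ln(1+r) = −ln(0.7193)/ln(1.01992) ≈ 16.707, so the balance reaches zero during payment 17.

17 months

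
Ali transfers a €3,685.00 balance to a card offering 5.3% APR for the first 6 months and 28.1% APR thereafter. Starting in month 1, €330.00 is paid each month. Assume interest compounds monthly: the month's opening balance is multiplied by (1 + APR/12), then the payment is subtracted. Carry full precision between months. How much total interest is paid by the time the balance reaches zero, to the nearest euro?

€223

Promo months 1–6 at r₀ = 5.3%/12 = 0.00441667; months 7+ at r₁ = 28.1%/12 = 0.0234167.
After month 6: iterate B ← B·(1+r₀) − €330.00 for 6 months → €1,781.75.
Then at r₁ with €330.00/mo: n₂ = −ln(1 − r₁·B/P)/ln(1+r₁) ≈ 5.84 → 6 more payments.
Total paid = 11·€330.00 + €277.61 = €3,907.61; interest = €3,907.61 − €3,685.00 = €222.61.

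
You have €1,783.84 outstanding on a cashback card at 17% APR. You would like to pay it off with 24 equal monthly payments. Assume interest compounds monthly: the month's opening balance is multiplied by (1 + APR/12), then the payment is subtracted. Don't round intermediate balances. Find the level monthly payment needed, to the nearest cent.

Monthly rate r = 17%/12 = 1.41667% = 0.0141667.
Level-payment amortization: P = B₀·r / (1 − (1+r)^(−n)) = 1783.84·0.0141667 / (1 − 1.01417^(−24)).
Denominator 1 − (1+r)^(−24) = 0.286529489.
P = 25.2711 / 0.286529489 ≈ 88.20.

€88.20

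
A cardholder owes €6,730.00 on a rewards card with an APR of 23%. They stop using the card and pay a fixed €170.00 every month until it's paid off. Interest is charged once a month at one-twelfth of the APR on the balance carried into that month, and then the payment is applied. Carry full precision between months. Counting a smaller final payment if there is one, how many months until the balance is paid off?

75 payments

Monthly rate r = 23%/12 = 1.91667% = 0.0191667.
Recurrence: B ← B·(1+r) − €170.00.
Month 1: interest €128.99; balance after payment €6,688.99.
Month 2: interest €128.21; balance after payment €6,647.20.
Closed form: n = −ln(1 − rB₀/P)/ln(1+r) = −ln(0.24123)/ln(1.01917) ≈ 74.901, so the balance reaches zero during payment 75.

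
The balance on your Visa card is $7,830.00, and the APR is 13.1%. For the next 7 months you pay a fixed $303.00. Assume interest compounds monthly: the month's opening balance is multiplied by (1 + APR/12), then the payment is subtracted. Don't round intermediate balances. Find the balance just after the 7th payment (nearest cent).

$6,256.56

Monthly rate r = 13.1%/12 = 1.09167% = 0.0109167.
Each month: B ← B·(1+r) − $303.00.
Month 1: interest $85.48; balance after payment $7,612.48.
Month 2: interest $83.10; balance after payment $7,392.58.
Month 3: interest $80.70; balance after payment $7,170.28.
Month 4: interest $78.28; balance after payment $6,945.56.
Month 5: interest $75.82; balance after payment $6,718.38.
Month 6: interest $73.34; balance after payment $6,488.72.
Month 7: interest $70.84; balance after payment $6,256.56.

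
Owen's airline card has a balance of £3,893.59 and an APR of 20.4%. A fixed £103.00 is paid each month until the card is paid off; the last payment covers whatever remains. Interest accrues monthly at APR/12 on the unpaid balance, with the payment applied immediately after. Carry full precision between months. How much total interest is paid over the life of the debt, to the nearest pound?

£2,394

Monthly rate r = 20.4%/12 = 1.7% = 0.017.
Payoff takes n = ⌈−ln(1 − rB₀/P)/ln(1+r)⌉ = ⌈61.042⌉ = 62 payments; the last is £4.33.
Total paid = 61·£103.00 + £4.33 = £6,287.33.
Total interest = total paid − principal = £6,287.33 − £3,893.59 = £2,393.74.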